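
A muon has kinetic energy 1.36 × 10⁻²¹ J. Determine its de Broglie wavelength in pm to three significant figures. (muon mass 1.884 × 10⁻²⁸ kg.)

p = √(2mKE) = √(2 × 1.884 × 10⁻²⁸ × 1.360 × 10⁻²¹) = 7.159 × 10⁻²⁵ kg·m/s.
λ = h/p = 6.626 × 10⁻³⁴ / 7.159 × 10⁻²⁵ = 9.26 × 10⁻¹⁰ m = 926 pm.

λ = 926 pm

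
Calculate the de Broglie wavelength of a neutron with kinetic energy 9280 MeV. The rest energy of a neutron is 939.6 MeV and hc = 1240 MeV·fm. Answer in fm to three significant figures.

λ = 0.122 fm

Total energy E = KE + m₀c² = 9280 + 939.6 = 10219.6 MeV.
(pc)² = E² − (m₀c²)² = (10219.6)² − (939.6)² = 1.036 × 10⁸ MeV², so pc = 1.018 × 10⁴ MeV.
λ = hc/(pc) = 1240 MeV·fm / 1.018 × 10⁴ MeV = 0.122 fm.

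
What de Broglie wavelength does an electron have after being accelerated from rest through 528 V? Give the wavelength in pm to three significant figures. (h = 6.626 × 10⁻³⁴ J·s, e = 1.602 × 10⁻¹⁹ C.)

KE = eV = 1.602 × 10⁻¹⁹ × 528.0 = 8.459 × 10⁻¹⁷ J.
p = √(2mKE) = √(2 × 9.109 × 10⁻³¹ × 8.459 × 10⁻¹⁷) = 1.241 × 10⁻²³ kg·m/s.
λ = h/p = 6.626 × 10⁻³⁴ / 1.241 × 10⁻²³ = 5.34 × 10⁻¹¹ m = 53.4 pm.

λ = 53.4 pm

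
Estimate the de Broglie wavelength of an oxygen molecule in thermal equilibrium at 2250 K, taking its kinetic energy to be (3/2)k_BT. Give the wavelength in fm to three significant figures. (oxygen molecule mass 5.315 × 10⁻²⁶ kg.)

λ = 9410 fm

KE = (3/2)k_BT = 1.5 × 1.381 × 10⁻²³ × 2250 = 4.661 × 10⁻²⁰ J.
p = √(2mKE) = √(2 × 5.315 × 10⁻²⁶ × 4.661 × 10⁻²⁰) = 7.039 × 10⁻²³ kg·m/s.
λ = h/p = 9.41 × 10⁻¹² m = 9410 fm.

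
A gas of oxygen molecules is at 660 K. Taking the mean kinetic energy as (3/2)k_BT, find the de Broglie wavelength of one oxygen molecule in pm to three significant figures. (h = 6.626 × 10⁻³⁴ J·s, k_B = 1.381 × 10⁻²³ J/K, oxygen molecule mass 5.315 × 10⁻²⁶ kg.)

λ = 17.4 pm

KE = (3/2)k_BT = 1.5 × 1.381 × 10⁻²³ × 660 = 1.367 × 10⁻²⁰ J.
p = √(2mKE) = √(2 × 5.315 × 10⁻²⁶ × 1.367 × 10⁻²⁰) = 3.812 × 10⁻²³ kg·m/s.
λ = h/p = 1.74 × 10⁻¹¹ m = 17.4 pm.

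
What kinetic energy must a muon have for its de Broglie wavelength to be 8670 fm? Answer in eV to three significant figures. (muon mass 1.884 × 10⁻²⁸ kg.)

KE = 96.8 eV

p = h/λ = 6.626 × 10⁻³⁴ / 8.670 × 10⁻¹² = 7.642 × 10⁻²³ kg·m/s.
KE = p²/(2m) = (7.642 × 10⁻²³)² / (2 × 1.884 × 10⁻²⁸) = 1.550 × 10⁻¹⁷ J = 96.8 eV.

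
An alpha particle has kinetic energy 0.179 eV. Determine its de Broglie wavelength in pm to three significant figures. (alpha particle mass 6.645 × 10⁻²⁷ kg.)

λ = 33.9 pm

KE = 0.179 eV = 2.868 × 10⁻²⁰ J.
p = √(2mKE) = √(2 × 6.645 × 10⁻²⁷ × 2.868 × 10⁻²⁰) = 1.952 × 10⁻²³ kg·m/s.
λ = h/p = 6.626 × 10⁻³⁴ / 1.952 × 10⁻²³ = 3.39 × 10⁻¹¹ m = 33.9 pm.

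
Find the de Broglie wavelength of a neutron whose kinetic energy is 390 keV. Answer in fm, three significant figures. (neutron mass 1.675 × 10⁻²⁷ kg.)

λ = 45.8 fm

KE = 390 keV = 6.248 × 10⁻¹⁴ J.
p = √(2mKE) = √(2 × 1.675 × 10⁻²⁷ × 6.248 × 10⁻¹⁴) = 1.447 × 10⁻²⁰ kg·m/s.
λ = h/p = 6.626 × 10⁻³⁴ / 1.447 × 10⁻²⁰ = 4.58 × 10⁻¹⁴ m = 45.8 fm.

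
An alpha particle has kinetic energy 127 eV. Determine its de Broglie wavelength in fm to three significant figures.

KE = 127 eV = 2.035 × 10⁻¹⁷ J.
p = √(2mKE) = √(2 × 6.645 × 10⁻²⁷ × 2.035 × 10⁻¹⁷) = 5.200 × 10⁻²² kg·m/s.
λ = h/p = 6.626 × 10⁻³⁴ / 5.200 × 10⁻²² = 1.27 × 10⁻¹² m = 1270 fm.

λ = 1270 fm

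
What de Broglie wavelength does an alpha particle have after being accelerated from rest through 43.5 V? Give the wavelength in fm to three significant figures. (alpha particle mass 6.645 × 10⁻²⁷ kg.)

λ = 1540 fm

KE = 2eV = 2 × 1.602 × 10⁻¹⁹ × 43.50 = 1.394 × 10⁻¹⁷ J.
p = √(2mKE) = √(2 × 6.645 × 10⁻²⁷ × 1.394 × 10⁻¹⁷) = 4.304 × 10⁻²² kg·m/s.
λ = h/p = 6.626 × 10⁻³⁴ / 4.304 × 10⁻²² = 1.54 × 10⁻¹² m = 1540 fm.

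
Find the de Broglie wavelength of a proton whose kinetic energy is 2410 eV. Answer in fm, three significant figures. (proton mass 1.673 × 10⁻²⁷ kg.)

KE = 2410 eV = 3.861 × 10⁻¹⁶ J.
p = √(2mKE) = √(2 × 1.673 × 10⁻²⁷ × 3.861 × 10⁻¹⁶) = 1.137 × 10⁻²¹ kg·m/s.
λ = h/p = 6.626 × 10⁻³⁴ / 1.137 × 10⁻²¹ = 5.83 × 10⁻¹³ m = 583 fm.

λ = 583 fm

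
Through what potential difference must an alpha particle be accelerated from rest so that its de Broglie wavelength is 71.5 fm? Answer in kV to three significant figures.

p = h/λ = 6.626 × 10⁻³⁴ / 7.150 × 10⁻¹⁴ = 9.267 × 10⁻²¹ kg·m/s.
KE = p²/(2m) = 6.462 × 10⁻¹⁵ J.
V = KE/2e = 6.462 × 10⁻¹⁵ / (2 × 1.602 × 10⁻¹⁹) = 20.2 kV.

V = 20.2 kV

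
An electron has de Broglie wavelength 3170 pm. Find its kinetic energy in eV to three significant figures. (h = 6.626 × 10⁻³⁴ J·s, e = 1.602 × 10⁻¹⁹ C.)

p = h/λ = 6.626 × 10⁻³⁴ / 3.170 × 10⁻⁹ = 2.090 × 10⁻²⁵ kg·m/s.
KE = p²/(2m) = (2.090 × 10⁻²⁵)² / (2 × 9.109 × 10⁻³¹) = 2.398 × 10⁻²⁰ J = 0.150 eV.

KE = 0.150 eV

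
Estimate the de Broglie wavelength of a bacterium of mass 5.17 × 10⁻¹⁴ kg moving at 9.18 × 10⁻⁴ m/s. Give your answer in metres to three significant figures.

λ = 1.40 × 10⁻¹⁷ m

p = mv = 5.17 × 10⁻¹⁴ × 9.18 × 10⁻⁴ = 4.746 × 10⁻¹⁷ kg·m/s.
λ = h/p = 6.626 × 10⁻³⁴ / 4.746 × 10⁻¹⁷ = 1.40 × 10⁻¹⁷ m.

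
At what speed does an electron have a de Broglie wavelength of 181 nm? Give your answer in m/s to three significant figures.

p = h/λ = 6.626 × 10⁻³⁴ / 1.810 × 10⁻⁷ = 3.661 × 10⁻²⁷ kg·m/s.
v = p/m = 3.661 × 10⁻²⁷ / 9.109 × 10⁻³¹ = 4.02 × 10³ m/s = 4020 m/s.

v = 4020 m/s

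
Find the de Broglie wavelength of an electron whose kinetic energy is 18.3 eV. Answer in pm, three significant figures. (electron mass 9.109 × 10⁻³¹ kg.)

KE = 18.3 eV = 2.932 × 10⁻¹⁸ J.
p = √(2mKE) = √(2 × 9.109 × 10⁻³¹ × 2.932 × 10⁻¹⁸) = 2.311 × 10⁻²⁴ kg·m/s.
λ = h/p = 6.626 × 10⁻³⁴ / 2.311 × 10⁻²⁴ = 2.87 × 10⁻¹⁰ m = 287 pm.

λ = 287 pm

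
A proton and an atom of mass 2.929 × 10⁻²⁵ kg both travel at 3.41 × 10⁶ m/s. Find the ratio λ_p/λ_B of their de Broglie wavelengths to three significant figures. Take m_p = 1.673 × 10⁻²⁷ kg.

At fixed v, p = mv so λ = h/(mv) ∝ 1/m.
λ_p/λ_B = m_B/m_p = 2.929 × 10⁻²⁵/1.673 × 10⁻²⁷ = 175.

λ_p/λ_B = 175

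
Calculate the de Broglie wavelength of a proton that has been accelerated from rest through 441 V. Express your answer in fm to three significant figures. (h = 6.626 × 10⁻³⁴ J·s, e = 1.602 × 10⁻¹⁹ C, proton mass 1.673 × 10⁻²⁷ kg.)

λ = 1360 fm

KE = eV = 1.602 × 10⁻¹⁹ × 441.0 = 7.065 × 10⁻¹⁷ J.
p = √(2mKE) = √(2 × 1.673 × 10⁻²⁷ × 7.065 × 10⁻¹⁷) = 4.862 × 10⁻²² kg·m/s.
λ = h/p = 6.626 × 10⁻³⁴ / 4.862 × 10⁻²² = 1.36 × 10⁻¹² m = 1360 fm.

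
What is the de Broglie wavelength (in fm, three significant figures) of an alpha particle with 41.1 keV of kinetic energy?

KE = 41.1 keV = 6.584 × 10⁻¹⁵ J.
p = √(2mKE) = √(2 × 6.645 × 10⁻²⁷ × 6.584 × 10⁻¹⁵) = 9.354 × 10⁻²¹ kg·m/s.
λ = h/p = 6.626 × 10⁻³⁴ / 9.354 × 10⁻²¹ = 7.08 × 10⁻¹⁴ m = 70.8 fm.

λ = 70.8 fm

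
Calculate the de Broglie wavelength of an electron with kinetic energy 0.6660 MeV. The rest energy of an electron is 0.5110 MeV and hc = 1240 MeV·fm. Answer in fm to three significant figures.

λ = 1170 fm

Total energy E = KE + m₀c² = 0.6660 + 0.5110 = 1.1770 MeV.
(pc)² = E² − (m₀c²)² = (1.1770)² − (0.5110)² = 1.124 MeV², so pc = 1.060 MeV.
λ = hc/(pc) = 1240 MeV·fm / 1.060 MeV = 1170 fm.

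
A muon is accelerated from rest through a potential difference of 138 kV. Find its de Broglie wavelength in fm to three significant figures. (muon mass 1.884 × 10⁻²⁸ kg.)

λ = 230 fm

KE = eV = 1.602 × 10⁻¹⁹ × 1.380 × 10⁵ = 2.211 × 10⁻¹⁴ J.
p = √(2mKE) = √(2 × 1.884 × 10⁻²⁸ × 2.211 × 10⁻¹⁴) = 2.886 × 10⁻²¹ kg·m/s.
λ = h/p = 6.626 × 10⁻³⁴ / 2.886 × 10⁻²¹ = 2.30 × 10⁻¹³ m = 230 fm.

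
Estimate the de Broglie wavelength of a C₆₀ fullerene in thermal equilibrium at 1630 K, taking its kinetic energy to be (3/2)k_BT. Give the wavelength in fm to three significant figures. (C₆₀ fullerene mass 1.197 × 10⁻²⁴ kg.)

KE = (3/2)k_BT = 1.5 × 1.381 × 10⁻²³ × 1630 = 3.377 × 10⁻²⁰ J.
p = √(2mKE) = √(2 × 1.197 × 10⁻²⁴ × 3.377 × 10⁻²⁰) = 2.843 × 10⁻²² kg·m/s.
λ = h/p = 2.33 × 10⁻¹² m = 2330 fm.

λ = 2330 fm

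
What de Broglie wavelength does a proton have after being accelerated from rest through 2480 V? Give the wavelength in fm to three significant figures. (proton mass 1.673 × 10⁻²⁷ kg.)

KE = eV = 1.602 × 10⁻¹⁹ × 2480 = 3.973 × 10⁻¹⁶ J.
p = √(2mKE) = √(2 × 1.673 × 10⁻²⁷ × 3.973 × 10⁻¹⁶) = 1.153 × 10⁻²¹ kg·m/s.
λ = h/p = 6.626 × 10⁻³⁴ / 1.153 × 10⁻²¹ = 5.75 × 10⁻¹³ m = 575 fm.

λ = 575 fm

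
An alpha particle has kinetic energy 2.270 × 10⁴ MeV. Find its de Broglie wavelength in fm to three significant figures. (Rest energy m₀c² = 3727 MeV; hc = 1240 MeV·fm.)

Total energy E = KE + m₀c² = 2.270 × 10⁴ + 3727 = 26427 MeV.
(pc)² = E² − (m₀c²)² = (26427)² − (3727)² = 6.845 × 10⁸ MeV², so pc = 2.616 × 10⁴ MeV.
λ = hc/(pc) = 1240 MeV·fm / 2.616 × 10⁴ MeV = 0.0474 fm.

λ = 0.0474 fm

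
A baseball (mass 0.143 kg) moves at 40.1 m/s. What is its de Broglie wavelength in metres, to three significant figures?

λ = 1.16 × 10⁻³⁴ m

p = mv = 0.143 × 40.1 = 5.734 kg·m/s.
λ = h/p = 6.626 × 10⁻³⁴ / 5.734 = 1.16 × 10⁻³⁴ m.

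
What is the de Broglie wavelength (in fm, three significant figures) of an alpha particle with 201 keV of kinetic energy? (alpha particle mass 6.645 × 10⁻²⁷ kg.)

KE = 201 keV = 3.220 × 10⁻¹⁴ J.
p = √(2mKE) = √(2 × 6.645 × 10⁻²⁷ × 3.220 × 10⁻¹⁴) = 2.069 × 10⁻²⁰ kg·m/s.
λ = h/p = 6.626 × 10⁻³⁴ / 2.069 × 10⁻²⁰ = 3.20 × 10⁻¹⁴ m = 32.0 fm.

λ = 32.0 fm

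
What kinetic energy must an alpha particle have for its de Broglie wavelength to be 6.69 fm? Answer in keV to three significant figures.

p = h/λ = 6.626 × 10⁻³⁴ / 6.690 × 10⁻¹⁵ = 9.904 × 10⁻²⁰ kg·m/s.
KE = p²/(2m) = (9.904 × 10⁻²⁰)² / (2 × 6.645 × 10⁻²⁷) = 7.381 × 10⁻¹³ J = 4610 keV.

KE = 4610 keV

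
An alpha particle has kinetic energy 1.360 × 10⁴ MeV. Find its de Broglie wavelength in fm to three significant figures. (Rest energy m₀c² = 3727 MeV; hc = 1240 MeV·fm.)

Total energy E = KE + m₀c² = 1.360 × 10⁴ + 3727 = 17327 MeV.
(pc)² = E² − (m₀c²)² = (17327)² − (3727)² = 2.863 × 10⁸ MeV², so pc = 1.692 × 10⁴ MeV.
λ = hc/(pc) = 1240 MeV·fm / 1.692 × 10⁴ MeV = 0.0733 fm.

λ = 0.0733 fm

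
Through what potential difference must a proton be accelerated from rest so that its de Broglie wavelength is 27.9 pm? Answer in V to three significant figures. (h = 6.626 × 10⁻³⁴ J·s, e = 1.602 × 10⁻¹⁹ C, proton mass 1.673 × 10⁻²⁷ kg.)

p = h/λ = 6.626 × 10⁻³⁴ / 2.790 × 10⁻¹¹ = 2.375 × 10⁻²³ kg·m/s.
KE = p²/(2m) = 1.686 × 10⁻¹⁹ J.
V = KE/e = 1.686 × 10⁻¹⁹ / (1.602 × 10⁻¹⁹) = 1.05 V.

V = 1.05 V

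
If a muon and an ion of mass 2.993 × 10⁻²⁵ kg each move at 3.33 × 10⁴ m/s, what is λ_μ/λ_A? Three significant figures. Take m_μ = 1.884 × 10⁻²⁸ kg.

At fixed v, p = mv so λ = h/(mv) ∝ 1/m.
λ_μ/λ_A = m_A/m_μ = 2.993 × 10⁻²⁵/1.884 × 10⁻²⁸ = 1590.

λ_μ/λ_A = 1590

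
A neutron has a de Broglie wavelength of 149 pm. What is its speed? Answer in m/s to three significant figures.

v = 2650 m/s

p = h/λ = 6.626 × 10⁻³⁴ / 1.490 × 10⁻¹⁰ = 4.447 × 10⁻²⁴ kg·m/s.
v = p/m = 4.447 × 10⁻²⁴ / 1.675 × 10⁻²⁷ = 2.65 × 10³ m/s = 2650 m/s.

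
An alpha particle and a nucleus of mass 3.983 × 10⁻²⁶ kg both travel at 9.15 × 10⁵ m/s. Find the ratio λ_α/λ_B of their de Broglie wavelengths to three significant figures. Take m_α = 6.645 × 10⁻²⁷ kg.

At fixed v, p = mv so λ = h/(mv) ∝ 1/m.
λ_α/λ_B = m_B/m_α = 3.983 × 10⁻²⁶/6.645 × 10⁻²⁷ = 5.99.

λ_α/λ_B = 5.99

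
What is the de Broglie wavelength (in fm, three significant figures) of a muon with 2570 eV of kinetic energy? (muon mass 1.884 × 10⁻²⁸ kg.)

KE = 2570 eV = 4.117 × 10⁻¹⁶ J.
p = √(2mKE) = √(2 × 1.884 × 10⁻²⁸ × 4.117 × 10⁻¹⁶) = 3.939 × 10⁻²² kg·m/s.
λ = h/p = 6.626 × 10⁻³⁴ / 3.939 × 10⁻²² = 1.68 × 10⁻¹² m = 1680 fm.

λ = 1680 fm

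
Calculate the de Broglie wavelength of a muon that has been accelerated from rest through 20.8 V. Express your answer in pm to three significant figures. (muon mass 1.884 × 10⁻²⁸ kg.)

KE = eV = 1.602 × 10⁻¹⁹ × 20.80 = 3.332 × 10⁻¹⁸ J.
p = √(2mKE) = √(2 × 1.884 × 10⁻²⁸ × 3.332 × 10⁻¹⁸) = 3.543 × 10⁻²³ kg·m/s.
λ = h/p = 6.626 × 10⁻³⁴ / 3.543 × 10⁻²³ = 1.87 × 10⁻¹¹ m = 18.7 pm.

λ = 18.7 pm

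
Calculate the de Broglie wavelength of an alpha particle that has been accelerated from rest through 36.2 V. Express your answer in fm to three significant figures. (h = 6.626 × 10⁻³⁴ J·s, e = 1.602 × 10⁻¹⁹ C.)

λ = 1690 fm

KE = 2eV = 2 × 1.602 × 10⁻¹⁹ × 36.20 = 1.160 × 10⁻¹⁷ J.
p = √(2mKE) = √(2 × 6.645 × 10⁻²⁷ × 1.160 × 10⁻¹⁷) = 3.926 × 10⁻²² kg·m/s.
λ = h/p = 6.626 × 10⁻³⁴ / 3.926 × 10⁻²² = 1.69 × 10⁻¹² m = 1690 fm.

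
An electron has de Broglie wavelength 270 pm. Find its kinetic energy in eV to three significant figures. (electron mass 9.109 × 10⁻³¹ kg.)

p = h/λ = 6.626 × 10⁻³⁴ / 2.700 × 10⁻¹⁰ = 2.454 × 10⁻²⁴ kg·m/s.
KE = p²/(2m) = (2.454 × 10⁻²⁴)² / (2 × 9.109 × 10⁻³¹) = 3.306 × 10⁻¹⁸ J = 20.6 eV.

KE = 20.6 eV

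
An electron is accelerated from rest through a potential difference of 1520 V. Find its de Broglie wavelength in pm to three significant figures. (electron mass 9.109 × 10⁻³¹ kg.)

λ = 31.5 pm

KE = eV = 1.602 × 10⁻¹⁹ × 1520 = 2.435 × 10⁻¹⁶ J.
p = √(2mKE) = √(2 × 9.109 × 10⁻³¹ × 2.435 × 10⁻¹⁶) = 2.106 × 10⁻²³ kg·m/s.
λ = h/p = 6.626 × 10⁻³⁴ / 2.106 × 10⁻²³ = 3.15 × 10⁻¹¹ m = 31.5 pm.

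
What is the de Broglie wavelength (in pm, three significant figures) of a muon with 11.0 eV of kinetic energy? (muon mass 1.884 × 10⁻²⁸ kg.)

KE = 11.0 eV = 1.762 × 10⁻¹⁸ J.
p = √(2mKE) = √(2 × 1.884 × 10⁻²⁸ × 1.762 × 10⁻¹⁸) = 2.577 × 10⁻²³ kg·m/s.
λ = h/p = 6.626 × 10⁻³⁴ / 2.577 × 10⁻²³ = 2.57 × 10⁻¹¹ m = 25.7 pm.

λ = 25.7 pm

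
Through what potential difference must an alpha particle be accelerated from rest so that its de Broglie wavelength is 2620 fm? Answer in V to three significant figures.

p = h/λ = 6.626 × 10⁻³⁴ / 2.620 × 10⁻¹² = 2.529 × 10⁻²² kg·m/s.
KE = p²/(2m) = 4.813 × 10⁻¹⁸ J.
V = KE/2e = 4.813 × 10⁻¹⁸ / (2 × 1.602 × 10⁻¹⁹) = 15.0 V.

V = 15.0 V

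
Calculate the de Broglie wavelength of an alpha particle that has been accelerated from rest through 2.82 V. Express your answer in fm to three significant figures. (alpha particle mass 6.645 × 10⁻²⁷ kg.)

λ = 6050 fm

KE = 2eV = 2 × 1.602 × 10⁻¹⁹ × 2.820 = 9.035 × 10⁻¹⁹ J.
p = √(2mKE) = √(2 × 6.645 × 10⁻²⁷ × 9.035 × 10⁻¹⁹) = 1.096 × 10⁻²² kg·m/s.
λ = h/p = 6.626 × 10⁻³⁴ / 1.096 × 10⁻²² = 6.05 × 10⁻¹² m = 6050 fm.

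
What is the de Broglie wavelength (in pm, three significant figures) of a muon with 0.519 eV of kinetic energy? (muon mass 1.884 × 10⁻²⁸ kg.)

KE = 0.519 eV = 8.314 × 10⁻²⁰ J.
p = √(2mKE) = √(2 × 1.884 × 10⁻²⁸ × 8.314 × 10⁻²⁰) = 5.597 × 10⁻²⁴ kg·m/s.
λ = h/p = 6.626 × 10⁻³⁴ / 5.597 × 10⁻²⁴ = 1.18 × 10⁻¹⁰ m = 118 pm.

λ = 118 pm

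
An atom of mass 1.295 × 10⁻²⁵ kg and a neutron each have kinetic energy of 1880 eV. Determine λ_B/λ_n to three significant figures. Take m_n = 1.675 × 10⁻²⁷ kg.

λ_B/λ_n = 0.114

At fixed KE, p = √(2mKE) so λ = h/p ∝ 1/√m.
λ_B/λ_n = √(m_n/m_B) = √(1.675 × 10⁻²⁷/1.295 × 10⁻²⁵) = √(0.01293) = 0.114.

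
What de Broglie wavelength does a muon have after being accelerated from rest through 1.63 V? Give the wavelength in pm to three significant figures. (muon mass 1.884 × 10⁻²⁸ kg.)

λ = 66.8 pm

KE = eV = 1.602 × 10⁻¹⁹ × 1.630 = 2.611 × 10⁻¹⁹ J.
p = √(2mKE) = √(2 × 1.884 × 10⁻²⁸ × 2.611 × 10⁻¹⁹) = 9.919 × 10⁻²⁴ kg·m/s.
λ = h/p = 6.626 × 10⁻³⁴ / 9.919 × 10⁻²⁴ = 6.68 × 10⁻¹¹ m = 66.8 pm.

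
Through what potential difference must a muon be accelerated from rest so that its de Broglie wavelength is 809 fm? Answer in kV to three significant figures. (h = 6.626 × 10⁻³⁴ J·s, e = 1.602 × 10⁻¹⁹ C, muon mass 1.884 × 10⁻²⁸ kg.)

V = 11.1 kV

p = h/λ = 6.626 × 10⁻³⁴ / 8.090 × 10⁻¹³ = 8.190 × 10⁻²² kg·m/s.
KE = p²/(2m) = 1.780 × 10⁻¹⁵ J.
V = KE/e = 1.780 × 10⁻¹⁵ / (1.602 × 10⁻¹⁹) = 11.1 kV.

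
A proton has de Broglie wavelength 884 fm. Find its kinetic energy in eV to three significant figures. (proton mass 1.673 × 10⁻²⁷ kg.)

p = h/λ = 6.626 × 10⁻³⁴ / 8.840 × 10⁻¹³ = 7.495 × 10⁻²² kg·m/s.
KE = p²/(2m) = (7.495 × 10⁻²²)² / (2 × 1.673 × 10⁻²⁷) = 1.679 × 10⁻¹⁶ J = 1050 eV.

KE = 1050 eV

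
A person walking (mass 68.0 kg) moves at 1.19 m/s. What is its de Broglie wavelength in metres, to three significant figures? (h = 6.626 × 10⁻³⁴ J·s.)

λ = 8.19 × 10⁻³⁶ m

p = mv = 68.0 × 1.19 = 8.092 × 10¹ kg·m/s.
λ = h/p = 6.626 × 10⁻³⁴ / 8.092 × 10¹ = 8.19 × 10⁻³⁶ m.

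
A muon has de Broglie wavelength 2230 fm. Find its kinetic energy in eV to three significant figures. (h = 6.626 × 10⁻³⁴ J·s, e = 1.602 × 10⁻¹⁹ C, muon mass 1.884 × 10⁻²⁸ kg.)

KE = 1460 eV

p = h/λ = 6.626 × 10⁻³⁴ / 2.230 × 10⁻¹² = 2.971 × 10⁻²² kg·m/s.
KE = p²/(2m) = (2.971 × 10⁻²²)² / (2 × 1.884 × 10⁻²⁸) = 2.343 × 10⁻¹⁶ J = 1460 eV.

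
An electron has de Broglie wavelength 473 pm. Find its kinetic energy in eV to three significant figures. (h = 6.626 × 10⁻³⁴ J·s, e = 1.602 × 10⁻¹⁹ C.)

KE = 6.72 eV

p = h/λ = 6.626 × 10⁻³⁴ / 4.730 × 10⁻¹⁰ = 1.401 × 10⁻²⁴ kg·m/s.
KE = p²/(2m) = (1.401 × 10⁻²⁴)² / (2 × 9.109 × 10⁻³¹) = 1.077 × 10⁻¹⁸ J = 6.72 eV.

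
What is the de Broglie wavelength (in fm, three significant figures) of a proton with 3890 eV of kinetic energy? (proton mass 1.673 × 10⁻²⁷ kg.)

λ = 459 fm

KE = 3890 eV = 6.232 × 10⁻¹⁶ J.
p = √(2mKE) = √(2 × 1.673 × 10⁻²⁷ × 6.232 × 10⁻¹⁶) = 1.444 × 10⁻²¹ kg·m/s.
λ = h/p = 6.626 × 10⁻³⁴ / 1.444 × 10⁻²¹ = 4.59 × 10⁻¹³ m = 459 fm.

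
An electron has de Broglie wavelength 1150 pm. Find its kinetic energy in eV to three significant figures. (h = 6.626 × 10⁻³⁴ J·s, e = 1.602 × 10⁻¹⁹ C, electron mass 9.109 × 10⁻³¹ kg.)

p = h/λ = 6.626 × 10⁻³⁴ / 1.150 × 10⁻⁹ = 5.762 × 10⁻²⁵ kg·m/s.
KE = p²/(2m) = (5.762 × 10⁻²⁵)² / (2 × 9.109 × 10⁻³¹) = 1.822 × 10⁻¹⁹ J = 1.14 eV.

KE = 1.14 eV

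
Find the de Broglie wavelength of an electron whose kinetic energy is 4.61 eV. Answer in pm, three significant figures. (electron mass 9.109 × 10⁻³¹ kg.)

λ = 571 pm

KE = 4.61 eV = 7.385 × 10⁻¹⁹ J.
p = √(2mKE) = √(2 × 9.109 × 10⁻³¹ × 7.385 × 10⁻¹⁹) = 1.160 × 10⁻²⁴ kg·m/s.
λ = h/p = 6.626 × 10⁻³⁴ / 1.160 × 10⁻²⁴ = 5.71 × 10⁻¹⁰ m = 571 pm.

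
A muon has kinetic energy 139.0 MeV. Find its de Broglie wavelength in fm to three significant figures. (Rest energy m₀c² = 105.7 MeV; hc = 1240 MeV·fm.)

Total energy E = KE + m₀c² = 139.0 + 105.7 = 244.7 MeV.
(pc)² = E² − (m₀c²)² = (244.7)² − (105.7)² = 4.871 × 10⁴ MeV², so pc = 220.7 MeV.
λ = hc/(pc) = 1240 MeV·fm / 220.7 MeV = 5.62 fm.

λ = 5.62 fm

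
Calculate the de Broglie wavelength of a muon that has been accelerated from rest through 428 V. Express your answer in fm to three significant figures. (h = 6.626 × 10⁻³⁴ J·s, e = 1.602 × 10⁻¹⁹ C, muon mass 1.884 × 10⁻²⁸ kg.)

KE = eV = 1.602 × 10⁻¹⁹ × 428.0 = 6.857 × 10⁻¹⁷ J.
p = √(2mKE) = √(2 × 1.884 × 10⁻²⁸ × 6.857 × 10⁻¹⁷) = 1.607 × 10⁻²² kg·m/s.
λ = h/p = 6.626 × 10⁻³⁴ / 1.607 × 10⁻²² = 4.12 × 10⁻¹² m = 4120 fm.

λ = 4120 fm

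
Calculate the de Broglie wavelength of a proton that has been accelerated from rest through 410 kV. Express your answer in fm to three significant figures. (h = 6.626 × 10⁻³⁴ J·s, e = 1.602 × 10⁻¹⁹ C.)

λ = 44.7 fm

KE = eV = 1.602 × 10⁻¹⁹ × 4.100 × 10⁵ = 6.568 × 10⁻¹⁴ J.
p = √(2mKE) = √(2 × 1.673 × 10⁻²⁷ × 6.568 × 10⁻¹⁴) = 1.482 × 10⁻²⁰ kg·m/s.
λ = h/p = 6.626 × 10⁻³⁴ / 1.482 × 10⁻²⁰ = 4.47 × 10⁻¹⁴ m = 44.7 fm.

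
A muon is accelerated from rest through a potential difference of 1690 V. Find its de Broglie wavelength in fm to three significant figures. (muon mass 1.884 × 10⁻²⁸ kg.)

λ = 2070 fm

KE = eV = 1.602 × 10⁻¹⁹ × 1690 = 2.707 × 10⁻¹⁶ J.
p = √(2mKE) = √(2 × 1.884 × 10⁻²⁸ × 2.707 × 10⁻¹⁶) = 3.194 × 10⁻²² kg·m/s.
λ = h/p = 6.626 × 10⁻³⁴ / 3.194 × 10⁻²² = 2.07 × 10⁻¹² m = 2070 fm.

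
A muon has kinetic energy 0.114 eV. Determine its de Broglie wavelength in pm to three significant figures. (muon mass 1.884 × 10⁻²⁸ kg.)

λ = 253 pm

KE = 0.114 eV = 1.826 × 10⁻²⁰ J.
p = √(2mKE) = √(2 × 1.884 × 10⁻²⁸ × 1.826 × 10⁻²⁰) = 2.623 × 10⁻²⁴ kg·m/s.
λ = h/p = 6.626 × 10⁻³⁴ / 2.623 × 10⁻²⁴ = 2.53 × 10⁻¹⁰ m = 253 pm.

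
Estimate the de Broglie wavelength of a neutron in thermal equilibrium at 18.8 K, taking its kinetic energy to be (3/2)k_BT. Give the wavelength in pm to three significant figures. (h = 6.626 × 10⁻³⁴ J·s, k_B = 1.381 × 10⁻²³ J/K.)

λ = 580 pm

KE = (3/2)k_BT = 1.5 × 1.381 × 10⁻²³ × 18.8 = 3.894 × 10⁻²² J.
p = √(2mKE) = √(2 × 1.675 × 10⁻²⁷ × 3.894 × 10⁻²²) = 1.142 × 10⁻²⁴ kg·m/s.
λ = h/p = 5.80 × 10⁻¹⁰ m = 580 pm.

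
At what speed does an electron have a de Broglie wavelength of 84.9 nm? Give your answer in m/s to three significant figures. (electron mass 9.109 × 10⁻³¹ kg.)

v = 8570 m/s

p = h/λ = 6.626 × 10⁻³⁴ / 8.490 × 10⁻⁸ = 7.804 × 10⁻²⁷ kg·m/s.
v = p/m = 7.804 × 10⁻²⁷ / 9.109 × 10⁻³¹ = 8.57 × 10³ m/s = 8570 m/s.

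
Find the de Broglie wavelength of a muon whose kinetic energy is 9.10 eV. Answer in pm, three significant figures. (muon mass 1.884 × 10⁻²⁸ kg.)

λ = 28.3 pm

KE = 9.10 eV = 1.458 × 10⁻¹⁸ J.
p = √(2mKE) = √(2 × 1.884 × 10⁻²⁸ × 1.458 × 10⁻¹⁸) = 2.344 × 10⁻²³ kg·m/s.
λ = h/p = 6.626 × 10⁻³⁴ / 2.344 × 10⁻²³ = 2.83 × 10⁻¹¹ m = 28.3 pm.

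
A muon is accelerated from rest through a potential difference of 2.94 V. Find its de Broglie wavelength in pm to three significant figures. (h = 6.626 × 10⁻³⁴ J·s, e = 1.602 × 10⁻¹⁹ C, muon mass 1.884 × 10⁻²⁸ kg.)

KE = eV = 1.602 × 10⁻¹⁹ × 2.940 = 4.710 × 10⁻¹⁹ J.
p = √(2mKE) = √(2 × 1.884 × 10⁻²⁸ × 4.710 × 10⁻¹⁹) = 1.332 × 10⁻²³ kg·m/s.
λ = h/p = 6.626 × 10⁻³⁴ / 1.332 × 10⁻²³ = 4.97 × 10⁻¹¹ m = 49.7 pm.

λ = 49.7 pm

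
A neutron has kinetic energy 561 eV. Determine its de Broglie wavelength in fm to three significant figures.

KE = 561 eV = 8.987 × 10⁻¹⁷ J.
p = √(2mKE) = √(2 × 1.675 × 10⁻²⁷ × 8.987 × 10⁻¹⁷) = 5.487 × 10⁻²² kg·m/s.
λ = h/p = 6.626 × 10⁻³⁴ / 5.487 × 10⁻²² = 1.21 × 10⁻¹² m = 1210 fm.

λ = 1210 fm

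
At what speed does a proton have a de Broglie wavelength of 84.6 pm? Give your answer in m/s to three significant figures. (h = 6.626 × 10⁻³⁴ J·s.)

p = h/λ = 6.626 × 10⁻³⁴ / 8.460 × 10⁻¹¹ = 7.832 × 10⁻²⁴ kg·m/s.
v = p/m = 7.832 × 10⁻²⁴ / 1.673 × 10⁻²⁷ = 4.68 × 10³ m/s = 4680 m/s.

v = 4680 m/s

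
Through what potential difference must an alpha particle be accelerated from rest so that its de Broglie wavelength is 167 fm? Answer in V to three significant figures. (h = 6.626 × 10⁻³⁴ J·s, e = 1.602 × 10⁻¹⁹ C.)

V = 3700 V

p = h/λ = 6.626 × 10⁻³⁴ / 1.670 × 10⁻¹³ = 3.968 × 10⁻²¹ kg·m/s.
KE = p²/(2m) = 1.185 × 10⁻¹⁵ J.
V = KE/2e = 1.185 × 10⁻¹⁵ / (2 × 1.602 × 10⁻¹⁹) = 3700 V.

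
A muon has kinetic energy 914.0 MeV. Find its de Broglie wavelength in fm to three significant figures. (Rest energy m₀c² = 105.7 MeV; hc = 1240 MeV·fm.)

Total energy E = KE + m₀c² = 914.0 + 105.7 = 1019.7 MeV.
(pc)² = E² − (m₀c²)² = (1019.7)² − (105.7)² = 1.029 × 10⁶ MeV², so pc = 1014 MeV.
λ = hc/(pc) = 1240 MeV·fm / 1014 MeV = 1.22 fm.

λ = 1.22 fm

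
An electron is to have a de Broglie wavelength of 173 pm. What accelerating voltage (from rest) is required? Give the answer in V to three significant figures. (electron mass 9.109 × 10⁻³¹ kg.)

p = h/λ = 6.626 × 10⁻³⁴ / 1.730 × 10⁻¹⁰ = 3.830 × 10⁻²⁴ kg·m/s.
KE = p²/(2m) = 8.052 × 10⁻¹⁸ J.
V = KE/e = 8.052 × 10⁻¹⁸ / (1.602 × 10⁻¹⁹) = 50.3 V.

V = 50.3 V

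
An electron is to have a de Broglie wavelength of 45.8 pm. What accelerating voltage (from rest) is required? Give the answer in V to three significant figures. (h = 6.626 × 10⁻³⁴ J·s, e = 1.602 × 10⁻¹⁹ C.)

V = 717 V

p = h/λ = 6.626 × 10⁻³⁴ / 4.580 × 10⁻¹¹ = 1.447 × 10⁻²³ kg·m/s.
KE = p²/(2m) = 1.149 × 10⁻¹⁶ J.
V = KE/e = 1.149 × 10⁻¹⁶ / (1.602 × 10⁻¹⁹) = 717 V.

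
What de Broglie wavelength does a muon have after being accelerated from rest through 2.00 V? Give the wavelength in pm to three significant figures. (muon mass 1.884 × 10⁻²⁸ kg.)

KE = eV = 1.602 × 10⁻¹⁹ × 2.000 = 3.204 × 10⁻¹⁹ J.
p = √(2mKE) = √(2 × 1.884 × 10⁻²⁸ × 3.204 × 10⁻¹⁹) = 1.099 × 10⁻²³ kg·m/s.
λ = h/p = 6.626 × 10⁻³⁴ / 1.099 × 10⁻²³ = 6.03 × 10⁻¹¹ m = 60.3 pm.

λ = 60.3 pm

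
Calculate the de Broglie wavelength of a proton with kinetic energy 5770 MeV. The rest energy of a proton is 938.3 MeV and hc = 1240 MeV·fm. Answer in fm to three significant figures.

λ = 0.187 fm

Total energy E = KE + m₀c² = 5770 + 938.3 = 6708.3 MeV.
(pc)² = E² − (m₀c²)² = (6708.3)² − (938.3)² = 4.412 × 10⁷ MeV², so pc = 6642 MeV.
λ = hc/(pc) = 1240 MeV·fm / 6642 MeV = 0.187 fm.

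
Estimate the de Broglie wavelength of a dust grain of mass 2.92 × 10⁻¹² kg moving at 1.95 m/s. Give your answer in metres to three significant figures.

p = mv = 2.92 × 10⁻¹² × 1.95 = 5.694 × 10⁻¹² kg·m/s.
λ = h/p = 6.626 × 10⁻³⁴ / 5.694 × 10⁻¹² = 1.16 × 10⁻²² m.

λ = 1.16 × 10⁻²² m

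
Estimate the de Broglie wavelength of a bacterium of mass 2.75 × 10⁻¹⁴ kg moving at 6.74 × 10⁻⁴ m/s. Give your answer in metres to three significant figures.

λ = 3.57 × 10⁻¹⁷ m

p = mv = 2.75 × 10⁻¹⁴ × 6.74 × 10⁻⁴ = 1.854 × 10⁻¹⁷ kg·m/s.
λ = h/p = 6.626 × 10⁻³⁴ / 1.854 × 10⁻¹⁷ = 3.57 × 10⁻¹⁷ m.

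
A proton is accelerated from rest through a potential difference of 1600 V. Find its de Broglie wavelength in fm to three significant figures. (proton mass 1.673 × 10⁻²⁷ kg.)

KE = eV = 1.602 × 10⁻¹⁹ × 1600 = 2.563 × 10⁻¹⁶ J.
p = √(2mKE) = √(2 × 1.673 × 10⁻²⁷ × 2.563 × 10⁻¹⁶) = 9.261 × 10⁻²² kg·m/s.
λ = h/p = 6.626 × 10⁻³⁴ / 9.261 × 10⁻²² = 7.15 × 10⁻¹³ m = 715 fm.

λ = 715 fm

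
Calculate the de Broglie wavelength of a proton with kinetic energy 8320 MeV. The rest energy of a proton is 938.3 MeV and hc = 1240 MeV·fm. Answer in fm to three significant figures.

Total energy E = KE + m₀c² = 8320 + 938.3 = 9258.3 MeV.
(pc)² = E² − (m₀c²)² = (9258.3)² − (938.3)² = 8.484 × 10⁷ MeV², so pc = 9211 MeV.
λ = hc/(pc) = 1240 MeV·fm / 9211 MeV = 0.135 fm.

λ = 0.135 fm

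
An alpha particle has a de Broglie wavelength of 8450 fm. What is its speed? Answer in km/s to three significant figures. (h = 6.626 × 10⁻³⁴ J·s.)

p = h/λ = 6.626 × 10⁻³⁴ / 8.450 × 10⁻¹² = 7.841 × 10⁻²³ kg·m/s.
v = p/m = 7.841 × 10⁻²³ / 6.645 × 10⁻²⁷ = 1.18 × 10⁴ m/s = 11.8 km/s.

v = 11.8 km/s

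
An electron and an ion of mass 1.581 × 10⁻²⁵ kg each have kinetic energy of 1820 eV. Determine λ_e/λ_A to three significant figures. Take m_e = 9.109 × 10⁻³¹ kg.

λ_e/λ_A = 417

At fixed KE, p = √(2mKE) so λ = h/p ∝ 1/√m.
λ_e/λ_A = √(m_A/m_e) = √(1.581 × 10⁻²⁵/9.109 × 10⁻³¹) = √(1.736 × 10⁵) = 417.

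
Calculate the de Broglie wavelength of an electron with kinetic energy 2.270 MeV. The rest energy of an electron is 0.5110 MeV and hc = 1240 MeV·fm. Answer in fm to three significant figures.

λ = 454 fm

Total energy E = KE + m₀c² = 2.270 + 0.5110 = 2.7810 MeV.
(pc)² = E² − (m₀c²)² = (2.7810)² − (0.5110)² = 7.473 MeV², so pc = 2.734 MeV.
λ = hc/(pc) = 1240 MeV·fm / 2.734 MeV = 454 fm.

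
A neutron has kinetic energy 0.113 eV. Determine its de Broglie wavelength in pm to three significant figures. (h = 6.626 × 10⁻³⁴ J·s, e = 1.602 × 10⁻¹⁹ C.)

λ = 85.1 pm

KE = 0.113 eV = 1.810 × 10⁻²⁰ J.
p = √(2mKE) = √(2 × 1.675 × 10⁻²⁷ × 1.810 × 10⁻²⁰) = 7.787 × 10⁻²⁴ kg·m/s.
λ = h/p = 6.626 × 10⁻³⁴ / 7.787 × 10⁻²⁴ = 8.51 × 10⁻¹¹ m = 85.1 pm.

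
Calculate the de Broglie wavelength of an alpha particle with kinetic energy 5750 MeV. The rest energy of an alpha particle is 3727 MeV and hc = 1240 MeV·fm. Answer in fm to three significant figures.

λ = 0.142 fm

Total energy E = KE + m₀c² = 5750 + 3727 = 9477 MeV.
(pc)² = E² − (m₀c²)² = (9477)² − (3727)² = 7.592 × 10⁷ MeV², so pc = 8713 MeV.
λ = hc/(pc) = 1240 MeV·fm / 8713 MeV = 0.142 fm.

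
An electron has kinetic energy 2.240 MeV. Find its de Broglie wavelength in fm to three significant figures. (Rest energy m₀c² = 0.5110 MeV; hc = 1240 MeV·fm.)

Total energy E = KE + m₀c² = 2.240 + 0.5110 = 2.7510 MeV.
(pc)² = E² − (m₀c²)² = (2.7510)² − (0.5110)² = 7.307 MeV², so pc = 2.703 MeV.
λ = hc/(pc) = 1240 MeV·fm / 2.703 MeV = 459 fm.

λ = 459 fm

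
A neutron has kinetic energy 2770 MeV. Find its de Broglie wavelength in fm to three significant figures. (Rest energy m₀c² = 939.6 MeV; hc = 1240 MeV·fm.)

Total energy E = KE + m₀c² = 2770 + 939.6 = 3709.6 MeV.
(pc)² = E² − (m₀c²)² = (3709.6)² − (939.6)² = 1.288 × 10⁷ MeV², so pc = 3589 MeV.
λ = hc/(pc) = 1240 MeV·fm / 3589 MeV = 0.346 fm.

λ = 0.346 fm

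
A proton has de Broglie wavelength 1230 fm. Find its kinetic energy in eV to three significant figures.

p = h/λ = 6.626 × 10⁻³⁴ / 1.230 × 10⁻¹² = 5.387 × 10⁻²² kg·m/s.
KE = p²/(2m) = (5.387 × 10⁻²²)² / (2 × 1.673 × 10⁻²⁷) = 8.673 × 10⁻¹⁷ J = 541 eV.

KE = 541 eV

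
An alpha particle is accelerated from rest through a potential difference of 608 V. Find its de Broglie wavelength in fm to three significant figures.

KE = 2eV = 2 × 1.602 × 10⁻¹⁹ × 608.0 = 1.948 × 10⁻¹⁶ J.
p = √(2mKE) = √(2 × 6.645 × 10⁻²⁷ × 1.948 × 10⁻¹⁶) = 1.609 × 10⁻²¹ kg·m/s.
λ = h/p = 6.626 × 10⁻³⁴ / 1.609 × 10⁻²¹ = 4.12 × 10⁻¹³ m = 412 fm.

λ = 412 fm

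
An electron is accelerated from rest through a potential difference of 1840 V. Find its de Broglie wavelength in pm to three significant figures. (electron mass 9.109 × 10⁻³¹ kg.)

KE = eV = 1.602 × 10⁻¹⁹ × 1840 = 2.948 × 10⁻¹⁶ J.
p = √(2mKE) = √(2 × 9.109 × 10⁻³¹ × 2.948 × 10⁻¹⁶) = 2.317 × 10⁻²³ kg·m/s.
λ = h/p = 6.626 × 10⁻³⁴ / 2.317 × 10⁻²³ = 2.86 × 10⁻¹¹ m = 28.6 pm.

λ = 28.6 pm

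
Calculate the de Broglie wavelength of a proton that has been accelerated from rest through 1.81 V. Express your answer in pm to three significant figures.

λ = 21.3 pm

KE = eV = 1.602 × 10⁻¹⁹ × 1.810 = 2.900 × 10⁻¹⁹ J.
p = √(2mKE) = √(2 × 1.673 × 10⁻²⁷ × 2.900 × 10⁻¹⁹) = 3.115 × 10⁻²³ kg·m/s.
λ = h/p = 6.626 × 10⁻³⁴ / 3.115 × 10⁻²³ = 2.13 × 10⁻¹¹ m = 21.3 pm.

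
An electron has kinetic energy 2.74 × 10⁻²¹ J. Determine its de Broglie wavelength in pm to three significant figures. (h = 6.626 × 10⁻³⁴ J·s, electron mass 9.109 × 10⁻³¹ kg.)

λ = 9380 pm

p = √(2mKE) = √(2 × 9.109 × 10⁻³¹ × 2.740 × 10⁻²¹) = 7.065 × 10⁻²⁶ kg·m/s.
λ = h/p = 6.626 × 10⁻³⁴ / 7.065 × 10⁻²⁶ = 9.38 × 10⁻⁹ m = 9380 pm.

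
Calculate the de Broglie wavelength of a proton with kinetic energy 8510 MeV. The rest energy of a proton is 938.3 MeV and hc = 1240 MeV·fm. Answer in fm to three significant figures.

Total energy E = KE + m₀c² = 8510 + 938.3 = 9448.3 MeV.
(pc)² = E² − (m₀c²)² = (9448.3)² − (938.3)² = 8.839 × 10⁷ MeV², so pc = 9402 MeV.
λ = hc/(pc) = 1240 MeV·fm / 9402 MeV = 0.132 fm.

λ = 0.132 fm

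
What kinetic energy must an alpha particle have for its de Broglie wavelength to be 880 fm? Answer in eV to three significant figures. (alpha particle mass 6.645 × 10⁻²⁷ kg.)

p = h/λ = 6.626 × 10⁻³⁴ / 8.800 × 10⁻¹³ = 7.530 × 10⁻²² kg·m/s.
KE = p²/(2m) = (7.530 × 10⁻²²)² / (2 × 6.645 × 10⁻²⁷) = 4.266 × 10⁻¹⁷ J = 266 eV.

KE = 266 eV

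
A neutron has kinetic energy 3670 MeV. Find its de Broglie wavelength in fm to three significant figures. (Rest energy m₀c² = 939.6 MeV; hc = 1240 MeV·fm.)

λ = 0.275 fm

Total energy E = KE + m₀c² = 3670 + 939.6 = 4609.6 MeV.
(pc)² = E² − (m₀c²)² = (4609.6)² − (939.6)² = 2.037 × 10⁷ MeV², so pc = 4513 MeV.
λ = hc/(pc) = 1240 MeV·fm / 4513 MeV = 0.275 fm.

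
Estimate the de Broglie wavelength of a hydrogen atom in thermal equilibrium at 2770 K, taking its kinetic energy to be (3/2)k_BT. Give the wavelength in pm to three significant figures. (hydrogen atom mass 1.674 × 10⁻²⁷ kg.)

KE = (3/2)k_BT = 1.5 × 1.381 × 10⁻²³ × 2770 = 5.738 × 10⁻²⁰ J.
p = √(2mKE) = √(2 × 1.674 × 10⁻²⁷ × 5.738 × 10⁻²⁰) = 1.386 × 10⁻²³ kg·m/s.
λ = h/p = 4.78 × 10⁻¹¹ m = 47.8 pm.

λ = 47.8 pm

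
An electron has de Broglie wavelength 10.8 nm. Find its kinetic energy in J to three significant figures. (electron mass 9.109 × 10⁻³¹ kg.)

KE = 2.07 × 10⁻²¹ J

p = h/λ = 6.626 × 10⁻³⁴ / 1.080 × 10⁻⁸ = 6.135 × 10⁻²⁶ kg·m/s.
KE = p²/(2m) = (6.135 × 10⁻²⁶)² / (2 × 9.109 × 10⁻³¹) = 2.066 × 10⁻²¹ J = 2.07 × 10⁻²¹ J.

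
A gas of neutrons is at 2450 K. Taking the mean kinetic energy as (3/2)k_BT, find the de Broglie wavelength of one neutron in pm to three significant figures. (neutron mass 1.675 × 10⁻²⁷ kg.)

KE = (3/2)k_BT = 1.5 × 1.381 × 10⁻²³ × 2450 = 5.075 × 10⁻²⁰ J.
p = √(2mKE) = √(2 × 1.675 × 10⁻²⁷ × 5.075 × 10⁻²⁰) = 1.304 × 10⁻²³ kg·m/s.
λ = h/p = 5.08 × 10⁻¹¹ m = 50.8 pm.

λ = 50.8 pm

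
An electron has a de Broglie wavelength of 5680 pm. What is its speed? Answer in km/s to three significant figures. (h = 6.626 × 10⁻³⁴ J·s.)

v = 128 km/s

p = h/λ = 6.626 × 10⁻³⁴ / 5.680 × 10⁻⁹ = 1.167 × 10⁻²⁵ kg·m/s.
v = p/m = 1.167 × 10⁻²⁵ / 9.109 × 10⁻³¹ = 1.28 × 10⁵ m/s = 128 km/s.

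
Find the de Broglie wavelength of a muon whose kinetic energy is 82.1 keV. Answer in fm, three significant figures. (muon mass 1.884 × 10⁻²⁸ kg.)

λ = 298 fm

KE = 82.1 keV = 1.315 × 10⁻¹⁴ J.
p = √(2mKE) = √(2 × 1.884 × 10⁻²⁸ × 1.315 × 10⁻¹⁴) = 2.226 × 10⁻²¹ kg·m/s.
λ = h/p = 6.626 × 10⁻³⁴ / 2.226 × 10⁻²¹ = 2.98 × 10⁻¹³ m = 298 fm.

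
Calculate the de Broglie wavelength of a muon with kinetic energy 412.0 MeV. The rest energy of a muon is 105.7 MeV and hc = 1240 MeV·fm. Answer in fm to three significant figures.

λ = 2.45 fm

Total energy E = KE + m₀c² = 412.0 + 105.7 = 517.7 MeV.
(pc)² = E² − (m₀c²)² = (517.7)² − (105.7)² = 2.568 × 10⁵ MeV², so pc = 506.8 MeV.
λ = hc/(pc) = 1240 MeV·fm / 506.8 MeV = 2.45 fm.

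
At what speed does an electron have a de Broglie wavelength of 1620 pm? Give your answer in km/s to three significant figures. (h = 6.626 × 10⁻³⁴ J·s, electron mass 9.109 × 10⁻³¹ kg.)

v = 449 km/s

p = h/λ = 6.626 × 10⁻³⁴ / 1.620 × 10⁻⁹ = 4.090 × 10⁻²⁵ kg·m/s.
v = p/m = 4.090 × 10⁻²⁵ / 9.109 × 10⁻³¹ = 4.49 × 10⁵ m/s = 449 km/s.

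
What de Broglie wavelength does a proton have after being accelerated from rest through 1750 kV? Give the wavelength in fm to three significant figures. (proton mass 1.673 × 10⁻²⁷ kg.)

λ = 21.6 fm

KE = eV = 1.602 × 10⁻¹⁹ × 1.750 × 10⁶ = 2.804 × 10⁻¹³ J.
p = √(2mKE) = √(2 × 1.673 × 10⁻²⁷ × 2.804 × 10⁻¹³) = 3.063 × 10⁻²⁰ kg·m/s.
λ = h/p = 6.626 × 10⁻³⁴ / 3.063 × 10⁻²⁰ = 2.16 × 10⁻¹⁴ m = 21.6 fm.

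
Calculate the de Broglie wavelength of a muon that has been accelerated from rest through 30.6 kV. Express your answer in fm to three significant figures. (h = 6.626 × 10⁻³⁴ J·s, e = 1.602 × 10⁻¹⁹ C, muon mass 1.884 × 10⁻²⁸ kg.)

KE = eV = 1.602 × 10⁻¹⁹ × 3.060 × 10⁴ = 4.902 × 10⁻¹⁵ J.
p = √(2mKE) = √(2 × 1.884 × 10⁻²⁸ × 4.902 × 10⁻¹⁵) = 1.359 × 10⁻²¹ kg·m/s.
λ = h/p = 6.626 × 10⁻³⁴ / 1.359 × 10⁻²¹ = 4.88 × 10⁻¹³ m = 488 fm.

λ = 488 fm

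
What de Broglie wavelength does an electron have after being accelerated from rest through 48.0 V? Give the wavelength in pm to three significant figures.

λ = 177 pm

KE = eV = 1.602 × 10⁻¹⁹ × 48.00 = 7.690 × 10⁻¹⁸ J.
p = √(2mKE) = √(2 × 9.109 × 10⁻³¹ × 7.690 × 10⁻¹⁸) = 3.743 × 10⁻²⁴ kg·m/s.
λ = h/p = 6.626 × 10⁻³⁴ / 3.743 × 10⁻²⁴ = 1.77 × 10⁻¹⁰ m = 177 pm.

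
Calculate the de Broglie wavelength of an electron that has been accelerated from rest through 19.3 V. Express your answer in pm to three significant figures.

KE = eV = 1.602 × 10⁻¹⁹ × 19.30 = 3.092 × 10⁻¹⁸ J.
p = √(2mKE) = √(2 × 9.109 × 10⁻³¹ × 3.092 × 10⁻¹⁸) = 2.373 × 10⁻²⁴ kg·m/s.
λ = h/p = 6.626 × 10⁻³⁴ / 2.373 × 10⁻²⁴ = 2.79 × 10⁻¹⁰ m = 279 pm.

λ = 279 pm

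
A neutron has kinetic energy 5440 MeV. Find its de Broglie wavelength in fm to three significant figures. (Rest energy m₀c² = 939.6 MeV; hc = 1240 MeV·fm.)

Total energy E = KE + m₀c² = 5440 + 939.6 = 6379.6 MeV.
(pc)² = E² − (m₀c²)² = (6379.6)² − (939.6)² = 3.982 × 10⁷ MeV², so pc = 6310 MeV.
λ = hc/(pc) = 1240 MeV·fm / 6310 MeV = 0.197 fm.

λ = 0.197 fm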